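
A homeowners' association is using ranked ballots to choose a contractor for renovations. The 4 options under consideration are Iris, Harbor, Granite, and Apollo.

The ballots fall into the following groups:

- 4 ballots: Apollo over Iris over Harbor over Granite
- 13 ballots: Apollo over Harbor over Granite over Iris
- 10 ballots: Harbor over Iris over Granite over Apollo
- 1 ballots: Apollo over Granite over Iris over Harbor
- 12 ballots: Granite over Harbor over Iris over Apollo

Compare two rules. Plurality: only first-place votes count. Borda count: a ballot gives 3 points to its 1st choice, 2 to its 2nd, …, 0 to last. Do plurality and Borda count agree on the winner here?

No

Plurality first-place counts: Iris 0, Harbor 10, Granite 12, Apollo 18 → Apollo.
Borda totals: Iris 41, Harbor 84, Granite 61, Apollo 54 → Harbor.
The two rules disagree: plurality picks Apollo, Borda picks Harbor.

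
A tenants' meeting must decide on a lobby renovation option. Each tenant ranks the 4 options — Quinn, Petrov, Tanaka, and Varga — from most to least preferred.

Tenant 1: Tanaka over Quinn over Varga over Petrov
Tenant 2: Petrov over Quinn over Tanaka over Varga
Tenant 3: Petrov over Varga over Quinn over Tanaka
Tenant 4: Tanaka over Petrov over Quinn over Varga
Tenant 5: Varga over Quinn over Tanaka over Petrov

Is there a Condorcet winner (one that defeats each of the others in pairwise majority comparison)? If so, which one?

No Condorcet winner

Head-to-head results (5 voters total):
Quinn vs Petrov: Petrov wins 3–2.
Quinn vs Tanaka: Quinn wins 3–2.
Quinn vs Varga: Quinn wins 3–2.
Petrov vs Tanaka: Tanaka wins 3–2.
Petrov vs Varga: Petrov wins 3–2.
Tanaka vs Varga: Tanaka wins 3–2.
No candidate beats all others: Quinn beats Tanaka beats Petrov beats Quinn, a majority cycle.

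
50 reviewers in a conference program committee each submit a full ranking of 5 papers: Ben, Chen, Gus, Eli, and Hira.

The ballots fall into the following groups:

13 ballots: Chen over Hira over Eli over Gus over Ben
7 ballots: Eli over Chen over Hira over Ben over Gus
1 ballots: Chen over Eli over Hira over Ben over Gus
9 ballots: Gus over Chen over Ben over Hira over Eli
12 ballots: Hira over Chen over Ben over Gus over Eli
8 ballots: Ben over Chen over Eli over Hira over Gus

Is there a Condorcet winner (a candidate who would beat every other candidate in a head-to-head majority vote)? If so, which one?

Chen

Head-to-head results (50 voters total):
Ben vs Chen: Chen wins 42–8.
Ben vs Gus: Ben wins 28–22.
Ben vs Eli: Ben wins 29–21.
Ben vs Hira: Hira wins 33–17.
Chen vs Gus: Chen wins 41–9.
Chen vs Eli: Chen wins 43–7.
Chen vs Hira: Chen wins 38–12.
Gus vs Eli: Eli wins 29–21.
Gus vs Hira: Hira wins 41–9.
Eli vs Hira: Hira wins 34–16.
Chen beats each rival — Ben (42–8), Gus (41–9), Eli (43–7), Hira (38–12) — so Chen is the Condorcet winner.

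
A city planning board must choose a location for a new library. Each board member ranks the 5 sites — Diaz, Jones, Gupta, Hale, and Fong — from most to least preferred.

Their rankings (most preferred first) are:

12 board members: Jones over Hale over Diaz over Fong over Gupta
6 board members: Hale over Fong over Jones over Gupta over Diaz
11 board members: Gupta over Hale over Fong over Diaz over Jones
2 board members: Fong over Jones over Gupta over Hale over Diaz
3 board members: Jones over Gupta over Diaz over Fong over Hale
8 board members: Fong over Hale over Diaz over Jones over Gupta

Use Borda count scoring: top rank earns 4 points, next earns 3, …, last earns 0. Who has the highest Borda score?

Hale

Borda scores:
  Diaz: 12·2 + 6·0 + 11·1 + 2·0 + 3·2 + 8·2 = 57
  Jones: 12·4 + 6·2 + 11·0 + 2·3 + 3·4 + 8·1 = 86
  Gupta: 12·0 + 6·1 + 11·4 + 2·2 + 3·3 + 8·0 = 63
  Hale: 12·3 + 6·4 + 11·3 + 2·1 + 3·0 + 8·3 = 119
  Fong: 12·1 + 6·3 + 11·2 + 2·4 + 3·1 + 8·4 = 95
Hale has the highest total.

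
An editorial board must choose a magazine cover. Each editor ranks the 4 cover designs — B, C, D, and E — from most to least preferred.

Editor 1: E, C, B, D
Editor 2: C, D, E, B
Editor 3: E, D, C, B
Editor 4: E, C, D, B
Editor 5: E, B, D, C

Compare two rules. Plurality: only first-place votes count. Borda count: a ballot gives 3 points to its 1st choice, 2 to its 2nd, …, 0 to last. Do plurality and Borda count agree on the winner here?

Yes

Plurality first-place counts: B 0, C 1, D 0, E 4 → E.
Borda totals: B 3, C 8, D 6, E 13 → E.
The two rules agree on E.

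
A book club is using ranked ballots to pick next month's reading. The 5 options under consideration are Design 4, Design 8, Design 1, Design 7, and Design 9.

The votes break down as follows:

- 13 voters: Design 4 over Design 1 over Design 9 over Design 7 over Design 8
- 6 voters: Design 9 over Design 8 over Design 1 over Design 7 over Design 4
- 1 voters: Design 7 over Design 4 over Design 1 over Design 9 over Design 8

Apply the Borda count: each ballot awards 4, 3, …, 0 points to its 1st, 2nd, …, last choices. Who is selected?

Design 4

Borda scores:
  Design 4: 13·4 + 6·0 + 3 = 55
  Design 8: 13·0 + 6·3 + 0 = 18
  Design 1: 13·3 + 6·2 + 2 = 53
  Design 7: 13·1 + 6·1 + 4 = 23
  Design 9: 13·2 + 6·4 + 1 = 51
Design 4 has the highest total.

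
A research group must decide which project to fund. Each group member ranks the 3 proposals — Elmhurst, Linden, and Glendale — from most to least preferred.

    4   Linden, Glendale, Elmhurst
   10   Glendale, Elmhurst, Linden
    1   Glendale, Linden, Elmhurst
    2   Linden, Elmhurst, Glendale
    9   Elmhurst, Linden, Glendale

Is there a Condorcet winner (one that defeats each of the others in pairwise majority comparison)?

Head-to-head results (26 voters total):
Elmhurst vs Linden: Elmhurst wins 19–7.
Elmhurst vs Glendale: Glendale wins 15–11.
Linden vs Glendale: Linden wins 15–11.
No candidate beats all others: Elmhurst beats Linden beats Glendale beats Elmhurst, a majority cycle.

No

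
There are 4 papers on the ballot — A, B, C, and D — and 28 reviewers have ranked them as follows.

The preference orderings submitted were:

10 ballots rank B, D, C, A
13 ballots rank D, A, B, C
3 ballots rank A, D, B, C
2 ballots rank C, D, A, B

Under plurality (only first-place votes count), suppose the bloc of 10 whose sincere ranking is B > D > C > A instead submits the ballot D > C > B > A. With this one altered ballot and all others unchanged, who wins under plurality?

D

First-place totals with the altered ballot: A 3, B 0, C 2, D 23.
The winner is unchanged: still D.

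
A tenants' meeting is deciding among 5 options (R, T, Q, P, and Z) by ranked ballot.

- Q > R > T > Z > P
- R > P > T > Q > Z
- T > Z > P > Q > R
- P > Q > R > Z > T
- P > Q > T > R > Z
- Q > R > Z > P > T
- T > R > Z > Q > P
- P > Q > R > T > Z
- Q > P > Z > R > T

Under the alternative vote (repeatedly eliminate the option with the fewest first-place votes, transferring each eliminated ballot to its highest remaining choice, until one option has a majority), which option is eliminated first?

Round 1: Q 3, P 3, T 2, R 1, Z 0. Z has the fewest and is eliminated.
Round 2: Q 3, P 3, T 2, R 1. R has the fewest and is eliminated.
Round 3: P 4, Q 3, T 2. T has the fewest and is eliminated.
Round 4: P 5, Q 4. P has a majority.

Z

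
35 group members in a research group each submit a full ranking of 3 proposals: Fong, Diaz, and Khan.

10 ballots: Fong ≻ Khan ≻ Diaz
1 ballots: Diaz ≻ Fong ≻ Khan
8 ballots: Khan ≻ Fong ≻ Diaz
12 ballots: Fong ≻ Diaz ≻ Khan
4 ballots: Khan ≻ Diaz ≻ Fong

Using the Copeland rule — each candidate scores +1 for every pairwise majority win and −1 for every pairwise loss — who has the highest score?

Pairwise results:
  Fong vs Diaz: Fong wins 30–5.
  Fong vs Khan: Fong wins 23–12.
  Diaz vs Khan: Khan wins 22–13.
Copeland scores (wins − losses):
  Fong: 2 − 0 = 2
  Diaz: 0 − 2 = -2
  Khan: 1 − 1 = 0
Fong has the best Copeland score.

Fong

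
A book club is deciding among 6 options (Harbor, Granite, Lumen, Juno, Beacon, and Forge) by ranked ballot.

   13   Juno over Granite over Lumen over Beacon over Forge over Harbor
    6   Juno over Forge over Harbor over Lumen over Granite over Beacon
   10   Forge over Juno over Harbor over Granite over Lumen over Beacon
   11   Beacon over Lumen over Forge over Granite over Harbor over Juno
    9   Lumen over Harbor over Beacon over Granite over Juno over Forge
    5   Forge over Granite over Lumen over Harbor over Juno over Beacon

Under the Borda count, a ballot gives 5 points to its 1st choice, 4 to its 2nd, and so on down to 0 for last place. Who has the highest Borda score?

Borda scores:
  Harbor: 13·0 + 6·3 + 10·3 + 11·1 + 9·4 + 5·2 = 105
  Granite: 13·4 + 6·1 + 10·2 + 11·2 + 9·2 + 5·4 = 138
  Lumen: 13·3 + 6·2 + 10·1 + 11·4 + 9·5 + 5·3 = 165
  Juno: 13·5 + 6·5 + 10·4 + 11·0 + 9·1 + 5·1 = 149
  Beacon: 13·2 + 6·0 + 10·0 + 11·5 + 9·3 + 5·0 = 108
  Forge: 13·1 + 6·4 + 10·5 + 11·3 + 9·0 + 5·5 = 145
Lumen has the highest total.

Lumen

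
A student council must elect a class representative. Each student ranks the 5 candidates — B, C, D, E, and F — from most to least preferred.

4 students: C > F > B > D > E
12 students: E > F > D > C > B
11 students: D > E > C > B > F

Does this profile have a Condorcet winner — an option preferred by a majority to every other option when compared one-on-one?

Head-to-head results (27 voters total):
B vs C: C wins 27–0.
B vs D: D wins 23–4.
B vs E: E wins 23–4.
B vs F: F wins 16–11.
C vs D: D wins 23–4.
C vs E: E wins 23–4.
C vs F: C wins 15–12.
D vs E: D wins 15–12.
D vs F: F wins 16–11.
E vs F: E wins 23–4.
No candidate beats all others: C beats F beats D beats C, a majority cycle.

No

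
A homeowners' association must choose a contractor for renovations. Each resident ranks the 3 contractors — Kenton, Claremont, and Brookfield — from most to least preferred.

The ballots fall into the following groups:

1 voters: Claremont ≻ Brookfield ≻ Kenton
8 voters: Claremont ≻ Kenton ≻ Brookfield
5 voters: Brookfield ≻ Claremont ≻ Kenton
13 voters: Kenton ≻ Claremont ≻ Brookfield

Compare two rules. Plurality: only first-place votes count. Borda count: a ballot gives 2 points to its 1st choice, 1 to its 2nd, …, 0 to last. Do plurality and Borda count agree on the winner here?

Plurality first-place counts: Kenton 13, Claremont 9, Brookfield 5 → Kenton.
Borda totals: Kenton 34, Claremont 36, Brookfield 11 → Claremont.
The two rules disagree: plurality picks Kenton, Borda picks Claremont.

No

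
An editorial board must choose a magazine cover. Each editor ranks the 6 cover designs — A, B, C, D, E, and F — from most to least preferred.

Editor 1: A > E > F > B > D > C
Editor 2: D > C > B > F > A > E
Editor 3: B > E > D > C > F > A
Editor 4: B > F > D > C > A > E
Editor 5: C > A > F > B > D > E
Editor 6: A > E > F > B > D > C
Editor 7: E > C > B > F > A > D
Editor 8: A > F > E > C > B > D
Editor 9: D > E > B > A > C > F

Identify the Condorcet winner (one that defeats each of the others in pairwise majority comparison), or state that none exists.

None — there is no Condorcet winner

Head-to-head results (9 voters total):
A vs B: B wins 5–4.
A vs C: C wins 5–4.
A vs D: A wins 5–4.
A vs E: A wins 6–3.
A vs F: A wins 5–4.
B vs C: B wins 5–4.
B vs D: B wins 7–2.
B vs E: E wins 5–4.
B vs F: B wins 5–4.
C vs D: D wins 6–3.
C vs E: E wins 6–3.
C vs F: C wins 5–4.
D vs E: E wins 5–4.
D vs F: F wins 6–3.
E vs F: E wins 5–4.
No candidate beats all others: A beats E beats B beats A, a majority cycle.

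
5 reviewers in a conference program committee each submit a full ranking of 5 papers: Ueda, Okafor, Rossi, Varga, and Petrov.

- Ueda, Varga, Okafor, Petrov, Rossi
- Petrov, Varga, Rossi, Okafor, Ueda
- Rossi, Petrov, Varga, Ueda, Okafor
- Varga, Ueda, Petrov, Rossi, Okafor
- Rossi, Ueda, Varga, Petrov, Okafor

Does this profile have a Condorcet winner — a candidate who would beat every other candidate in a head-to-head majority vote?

Yes

Head-to-head results (5 voters total):
Ueda vs Okafor: Ueda wins 4–1.
Ueda vs Rossi: Rossi wins 3–2.
Ueda vs Varga: Varga wins 3–2.
Ueda vs Petrov: Ueda wins 3–2.
Okafor vs Rossi: Rossi wins 4–1.
Okafor vs Varga: Varga wins 5–0.
Okafor vs Petrov: Petrov wins 4–1.
Rossi vs Varga: Varga wins 3–2.
Rossi vs Petrov: Petrov wins 3–2.
Varga vs Petrov: Varga wins 3–2.
Varga beats each rival — Ueda (3–2), Okafor (5–0), Rossi (3–2), Petrov (3–2) — so Varga is the Condorcet winner.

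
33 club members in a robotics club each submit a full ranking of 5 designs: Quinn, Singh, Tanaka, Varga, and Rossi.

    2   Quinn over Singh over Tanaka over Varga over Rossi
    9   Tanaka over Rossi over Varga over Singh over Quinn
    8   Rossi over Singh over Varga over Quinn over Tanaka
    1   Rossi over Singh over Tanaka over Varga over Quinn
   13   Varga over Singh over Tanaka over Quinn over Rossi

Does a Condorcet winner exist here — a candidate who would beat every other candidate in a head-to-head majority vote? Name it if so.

Head-to-head results (33 voters total):
Quinn vs Singh: Singh wins 31–2.
Quinn vs Tanaka: Tanaka wins 23–10.
Quinn vs Varga: Varga wins 31–2.
Quinn vs Rossi: Rossi wins 18–15.
Singh vs Tanaka: Singh wins 24–9.
Singh vs Varga: Varga wins 22–11.
Singh vs Rossi: Rossi wins 18–15.
Tanaka vs Varga: Varga wins 21–12.
Tanaka vs Rossi: Tanaka wins 24–9.
Varga vs Rossi: Rossi wins 18–15.
No candidate beats all others: Singh beats Tanaka beats Rossi beats Singh, a majority cycle.

None — there is no Condorcet winner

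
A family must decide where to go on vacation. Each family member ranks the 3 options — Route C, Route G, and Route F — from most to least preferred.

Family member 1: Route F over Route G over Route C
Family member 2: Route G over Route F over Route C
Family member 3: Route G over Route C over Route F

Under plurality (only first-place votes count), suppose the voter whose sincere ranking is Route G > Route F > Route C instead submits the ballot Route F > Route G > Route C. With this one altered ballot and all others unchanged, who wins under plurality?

Route F

First-place totals with the altered ballot: Route C 0, Route G 1, Route F 2.
The switch changes the winner from Route G to Route F.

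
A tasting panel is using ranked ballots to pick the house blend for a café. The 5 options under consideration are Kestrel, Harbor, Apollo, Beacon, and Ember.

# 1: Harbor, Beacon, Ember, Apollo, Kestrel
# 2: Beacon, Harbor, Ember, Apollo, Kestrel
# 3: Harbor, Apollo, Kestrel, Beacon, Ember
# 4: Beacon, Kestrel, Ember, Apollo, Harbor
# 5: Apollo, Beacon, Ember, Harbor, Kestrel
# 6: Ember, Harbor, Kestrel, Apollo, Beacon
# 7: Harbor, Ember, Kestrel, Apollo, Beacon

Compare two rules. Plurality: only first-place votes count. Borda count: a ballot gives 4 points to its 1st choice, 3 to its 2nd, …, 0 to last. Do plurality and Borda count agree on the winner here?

Yes

Plurality first-place counts: Kestrel 0, Harbor 3, Apollo 1, Beacon 2, Ember 1 → Harbor.
Borda totals: Kestrel 9, Harbor 19, Apollo 12, Beacon 15, Ember 15 → Harbor.
The two rules agree on Harbor.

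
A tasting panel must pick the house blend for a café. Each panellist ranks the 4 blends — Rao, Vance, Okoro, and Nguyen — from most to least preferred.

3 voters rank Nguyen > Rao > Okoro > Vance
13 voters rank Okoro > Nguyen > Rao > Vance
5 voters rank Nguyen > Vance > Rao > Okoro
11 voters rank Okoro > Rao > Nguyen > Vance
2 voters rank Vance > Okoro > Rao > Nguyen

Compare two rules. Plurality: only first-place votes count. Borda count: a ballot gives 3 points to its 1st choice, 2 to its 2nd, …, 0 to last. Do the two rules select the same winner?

Plurality first-place counts: Rao 0, Vance 2, Okoro 24, Nguyen 8 → Okoro.
Borda totals: Rao 48, Vance 16, Okoro 79, Nguyen 61 → Okoro.
The two rules agree on Okoro.

Yes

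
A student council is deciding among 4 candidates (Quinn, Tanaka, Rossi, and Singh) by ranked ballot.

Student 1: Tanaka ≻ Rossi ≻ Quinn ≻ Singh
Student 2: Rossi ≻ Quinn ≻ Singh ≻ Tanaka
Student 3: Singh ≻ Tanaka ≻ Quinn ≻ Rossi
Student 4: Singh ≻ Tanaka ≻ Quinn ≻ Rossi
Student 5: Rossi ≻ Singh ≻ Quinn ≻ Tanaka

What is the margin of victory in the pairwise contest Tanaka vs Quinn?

1

Ballots ranking Tanaka above Quinn: 3.
Ballots ranking Quinn above Tanaka: 2.
Tanaka wins 3–2, a margin of 1.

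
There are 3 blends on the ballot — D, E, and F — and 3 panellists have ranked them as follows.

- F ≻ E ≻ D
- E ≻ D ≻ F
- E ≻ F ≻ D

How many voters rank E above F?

2

Ballots ranking E above F: 2.
Ballots ranking F above E: 1.
So 2 of 3 voters prefer E to F.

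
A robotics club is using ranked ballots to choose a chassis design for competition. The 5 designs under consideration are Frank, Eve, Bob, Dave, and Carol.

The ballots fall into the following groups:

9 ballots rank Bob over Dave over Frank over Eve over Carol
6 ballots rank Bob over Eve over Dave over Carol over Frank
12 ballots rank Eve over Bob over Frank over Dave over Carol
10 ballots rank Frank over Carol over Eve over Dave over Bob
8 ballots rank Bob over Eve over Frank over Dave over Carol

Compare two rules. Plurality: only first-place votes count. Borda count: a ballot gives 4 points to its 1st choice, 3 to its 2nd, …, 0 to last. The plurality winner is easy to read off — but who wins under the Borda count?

Bob

Plurality first-place counts: Frank 10, Eve 12, Bob 23, Dave 0, Carol 0 → Bob.
Borda totals: Frank 98, Eve 119, Bob 128, Dave 69, Carol 36 → Bob.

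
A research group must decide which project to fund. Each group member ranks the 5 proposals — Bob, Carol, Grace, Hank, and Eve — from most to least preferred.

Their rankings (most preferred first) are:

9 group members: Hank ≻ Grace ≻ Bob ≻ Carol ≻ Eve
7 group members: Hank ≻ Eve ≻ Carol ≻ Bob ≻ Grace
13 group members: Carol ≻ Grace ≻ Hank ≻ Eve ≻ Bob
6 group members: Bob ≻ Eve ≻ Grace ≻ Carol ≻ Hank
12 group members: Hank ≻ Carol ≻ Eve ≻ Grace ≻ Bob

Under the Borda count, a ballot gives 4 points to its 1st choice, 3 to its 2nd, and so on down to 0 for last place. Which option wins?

Borda scores:
  Bob: 9·2 + 7·1 + 13·0 + 6·4 + 12·0 = 49
  Carol: 9·1 + 7·2 + 13·4 + 6·1 + 12·3 = 117
  Grace: 9·3 + 7·0 + 13·3 + 6·2 + 12·1 = 90
  Hank: 9·4 + 7·4 + 13·2 + 6·0 + 12·4 = 138
  Eve: 9·0 + 7·3 + 13·1 + 6·3 + 12·2 = 76
Hank has the highest total.

Hank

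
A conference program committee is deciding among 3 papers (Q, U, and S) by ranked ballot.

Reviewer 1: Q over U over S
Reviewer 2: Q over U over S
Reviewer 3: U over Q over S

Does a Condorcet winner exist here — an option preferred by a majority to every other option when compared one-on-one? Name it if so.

Q

Head-to-head results (3 voters total):
Q vs U: Q wins 2–1.
Q vs S: Q wins 3–0.
U vs S: U wins 3–0.
Q beats each rival — U (2–1), S (3–0) — so Q is the Condorcet winner.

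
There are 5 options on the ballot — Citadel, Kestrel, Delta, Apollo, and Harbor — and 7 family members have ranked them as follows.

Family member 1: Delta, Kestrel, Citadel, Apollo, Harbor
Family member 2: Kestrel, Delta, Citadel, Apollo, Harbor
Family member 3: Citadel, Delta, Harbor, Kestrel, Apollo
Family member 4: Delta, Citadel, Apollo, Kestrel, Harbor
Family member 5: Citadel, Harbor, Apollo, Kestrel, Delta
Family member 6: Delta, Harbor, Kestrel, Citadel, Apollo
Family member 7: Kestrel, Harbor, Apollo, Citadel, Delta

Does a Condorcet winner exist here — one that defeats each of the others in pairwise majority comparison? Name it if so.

Delta

Head-to-head results (7 voters total):
Citadel vs Kestrel: Kestrel wins 4–3.
Citadel vs Delta: Delta wins 4–3.
Citadel vs Apollo: Citadel wins 6–1.
Citadel vs Harbor: Citadel wins 5–2.
Kestrel vs Delta: Delta wins 4–3.
Kestrel vs Apollo: Kestrel wins 5–2.
Kestrel vs Harbor: Kestrel wins 4–3.
Delta vs Apollo: Delta wins 5–2.
Delta vs Harbor: Delta wins 5–2.
Apollo vs Harbor: Harbor wins 4–3.
Delta beats each rival — Citadel (4–3), Kestrel (4–3), Apollo (5–2), Harbor (5–2) — so Delta is the Condorcet winner.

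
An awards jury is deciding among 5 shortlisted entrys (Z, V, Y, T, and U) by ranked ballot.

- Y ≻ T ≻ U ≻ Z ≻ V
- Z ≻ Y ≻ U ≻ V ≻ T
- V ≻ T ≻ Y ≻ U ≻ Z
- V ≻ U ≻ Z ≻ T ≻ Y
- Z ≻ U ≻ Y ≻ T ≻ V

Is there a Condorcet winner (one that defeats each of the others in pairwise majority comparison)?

Head-to-head results (5 voters total):
Z vs V: Z wins 3–2.
Z vs Y: Z wins 3–2.
Z vs T: Z wins 3–2.
Z vs U: U wins 3–2.
V vs Y: Y wins 3–2.
V vs T: V wins 3–2.
V vs U: U wins 3–2.
Y vs T: Y wins 3–2.
Y vs U: Y wins 3–2.
T vs U: U wins 3–2.
No candidate beats all others: Z beats Y beats U beats Z, a majority cycle.

No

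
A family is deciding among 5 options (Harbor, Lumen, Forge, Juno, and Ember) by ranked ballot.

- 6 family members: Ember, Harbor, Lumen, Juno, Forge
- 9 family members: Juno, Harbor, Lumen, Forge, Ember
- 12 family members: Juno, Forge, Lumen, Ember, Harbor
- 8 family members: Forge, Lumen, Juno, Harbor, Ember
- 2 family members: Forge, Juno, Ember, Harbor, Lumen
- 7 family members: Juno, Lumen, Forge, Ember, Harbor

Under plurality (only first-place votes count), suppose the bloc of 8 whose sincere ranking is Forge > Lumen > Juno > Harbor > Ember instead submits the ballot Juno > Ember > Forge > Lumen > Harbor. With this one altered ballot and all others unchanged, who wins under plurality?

First-place totals with the altered ballot: Harbor 0, Lumen 0, Forge 2, Juno 36, Ember 6.
The winner is unchanged: still Juno.

Juno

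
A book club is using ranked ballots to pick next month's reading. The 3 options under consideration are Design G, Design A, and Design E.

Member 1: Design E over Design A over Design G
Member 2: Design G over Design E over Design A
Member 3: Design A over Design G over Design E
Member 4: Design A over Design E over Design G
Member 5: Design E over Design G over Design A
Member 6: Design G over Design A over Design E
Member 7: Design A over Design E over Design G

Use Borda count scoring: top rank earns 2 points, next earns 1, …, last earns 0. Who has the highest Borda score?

Design A

Borda scores:
  Design G: 0 + 2 + 1 + 0 + 1 + 2 + 0 = 6
  Design A: 1 + 0 + 2 + 2 + 0 + 1 + 2 = 8
  Design E: 2 + 1 + 0 + 1 + 2 + 0 + 1 = 7
Design A has the highest total.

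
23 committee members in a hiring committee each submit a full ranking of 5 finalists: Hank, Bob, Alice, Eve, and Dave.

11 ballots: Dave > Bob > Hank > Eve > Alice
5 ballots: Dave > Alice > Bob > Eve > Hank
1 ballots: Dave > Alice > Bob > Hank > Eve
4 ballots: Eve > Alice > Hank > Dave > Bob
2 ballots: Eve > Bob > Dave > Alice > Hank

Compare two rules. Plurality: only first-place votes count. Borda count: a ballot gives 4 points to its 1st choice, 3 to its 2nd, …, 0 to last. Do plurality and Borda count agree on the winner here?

Yes

Plurality first-place counts: Hank 0, Bob 0, Alice 0, Eve 6, Dave 17 → Dave.
Borda totals: Hank 31, Bob 51, Alice 32, Eve 40, Dave 76 → Dave.
The two rules agree on Dave.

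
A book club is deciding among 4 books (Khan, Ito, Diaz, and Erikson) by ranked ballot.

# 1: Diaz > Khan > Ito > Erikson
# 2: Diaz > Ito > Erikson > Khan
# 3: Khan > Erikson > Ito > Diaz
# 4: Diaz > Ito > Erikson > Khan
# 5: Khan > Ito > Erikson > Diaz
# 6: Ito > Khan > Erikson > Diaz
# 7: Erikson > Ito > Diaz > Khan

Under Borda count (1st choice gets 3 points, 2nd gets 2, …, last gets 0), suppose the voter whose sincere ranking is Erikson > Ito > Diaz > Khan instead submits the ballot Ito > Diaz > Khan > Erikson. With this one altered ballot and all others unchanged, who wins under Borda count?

Borda totals with the altered ballot: Khan 11, Ito 14, Diaz 11, Erikson 6.
The winner is unchanged: still Ito.

Ito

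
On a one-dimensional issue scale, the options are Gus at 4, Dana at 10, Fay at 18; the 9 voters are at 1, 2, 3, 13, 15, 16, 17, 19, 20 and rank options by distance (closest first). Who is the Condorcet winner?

Fay

With single-peaked preferences on a line, the Condorcet winner is the candidate closest to the median voter.
The median voter (position 15) is closest to Fay at 18.
Check: Fay vs Dana — voters closer to Fay: 5 of 9.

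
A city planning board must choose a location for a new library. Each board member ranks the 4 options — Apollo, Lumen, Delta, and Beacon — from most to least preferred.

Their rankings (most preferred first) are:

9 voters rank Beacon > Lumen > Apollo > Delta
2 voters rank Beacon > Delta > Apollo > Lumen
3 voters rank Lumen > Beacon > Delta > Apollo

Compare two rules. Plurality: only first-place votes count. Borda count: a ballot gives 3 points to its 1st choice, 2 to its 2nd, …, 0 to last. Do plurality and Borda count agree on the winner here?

Plurality first-place counts: Apollo 0, Lumen 3, Delta 0, Beacon 11 → Beacon.
Borda totals: Apollo 11, Lumen 27, Delta 7, Beacon 39 → Beacon.
The two rules agree on Beacon.

Yes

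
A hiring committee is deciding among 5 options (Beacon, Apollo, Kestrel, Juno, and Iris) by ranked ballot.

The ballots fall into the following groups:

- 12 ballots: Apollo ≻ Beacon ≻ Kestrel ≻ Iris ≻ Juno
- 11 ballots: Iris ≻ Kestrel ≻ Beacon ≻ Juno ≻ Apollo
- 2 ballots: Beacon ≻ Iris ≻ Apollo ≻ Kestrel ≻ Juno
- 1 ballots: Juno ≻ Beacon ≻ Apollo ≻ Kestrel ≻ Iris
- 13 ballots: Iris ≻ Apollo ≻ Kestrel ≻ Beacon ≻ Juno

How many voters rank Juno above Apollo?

Ballots ranking Juno above Apollo: 11+1 = 12.
Ballots ranking Apollo above Juno: 12+2+13 = 27.
So 12 of 39 voters prefer Juno to Apollo.

12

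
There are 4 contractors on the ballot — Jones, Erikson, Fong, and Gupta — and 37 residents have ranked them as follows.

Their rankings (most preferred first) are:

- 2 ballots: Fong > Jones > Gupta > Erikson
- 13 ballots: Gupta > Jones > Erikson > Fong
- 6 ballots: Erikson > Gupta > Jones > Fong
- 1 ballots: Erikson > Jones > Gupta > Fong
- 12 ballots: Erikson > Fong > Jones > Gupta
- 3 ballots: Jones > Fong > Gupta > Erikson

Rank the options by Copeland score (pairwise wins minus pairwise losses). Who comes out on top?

Pairwise results:
  Jones vs Erikson: Erikson wins 19–18.
  Jones vs Fong: Jones wins 23–14.
  Jones vs Gupta: Gupta wins 19–18.
  Erikson vs Fong: Erikson wins 32–5.
  Erikson vs Gupta: Erikson wins 19–18.
  Fong vs Gupta: Gupta wins 20–17.
Copeland scores (wins − losses):
  Jones: 1 − 2 = -1
  Erikson: 3 − 0 = 3
  Fong: 0 − 3 = -3
  Gupta: 2 − 1 = 1
Erikson has the best Copeland score.

Erikson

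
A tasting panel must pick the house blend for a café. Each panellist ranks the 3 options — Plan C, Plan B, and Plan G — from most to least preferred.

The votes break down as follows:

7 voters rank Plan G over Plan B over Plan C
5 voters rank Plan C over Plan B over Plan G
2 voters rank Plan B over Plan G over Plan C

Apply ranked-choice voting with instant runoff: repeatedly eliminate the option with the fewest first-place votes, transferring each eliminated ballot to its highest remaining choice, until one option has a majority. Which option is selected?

Plan G

Round 1: Plan G 7, Plan C 5, Plan B 2. Plan B has the fewest and is eliminated.
Round 2: Plan G 9, Plan C 5. Plan G has a majority.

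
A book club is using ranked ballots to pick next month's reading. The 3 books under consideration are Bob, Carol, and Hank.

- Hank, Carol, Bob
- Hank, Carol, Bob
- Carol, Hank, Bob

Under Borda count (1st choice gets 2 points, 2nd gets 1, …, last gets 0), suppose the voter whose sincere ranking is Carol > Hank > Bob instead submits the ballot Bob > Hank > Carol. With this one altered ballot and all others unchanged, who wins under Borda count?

Borda totals with the altered ballot: Bob 2, Carol 2, Hank 5.
The winner is unchanged: still Hank.

Hank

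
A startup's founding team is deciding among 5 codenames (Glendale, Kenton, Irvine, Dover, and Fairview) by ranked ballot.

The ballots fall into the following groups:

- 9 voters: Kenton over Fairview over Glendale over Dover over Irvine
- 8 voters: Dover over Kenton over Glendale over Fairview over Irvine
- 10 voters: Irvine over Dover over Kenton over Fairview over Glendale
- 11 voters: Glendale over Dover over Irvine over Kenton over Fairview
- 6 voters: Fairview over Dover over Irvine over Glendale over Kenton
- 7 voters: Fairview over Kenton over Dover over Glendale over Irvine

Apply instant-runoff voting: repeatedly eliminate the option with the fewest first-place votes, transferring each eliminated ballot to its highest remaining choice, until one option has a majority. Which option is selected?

Kenton

Round 1: Fairview 13, Glendale 11, Irvine 10, Kenton 9, Dover 8. Dover has the fewest and is eliminated.
Round 2: Kenton 17, Fairview 13, Glendale 11, Irvine 10. Irvine has the fewest and is eliminated.
Round 3: Kenton 27, Fairview 13, Glendale 11. Kenton has a majority.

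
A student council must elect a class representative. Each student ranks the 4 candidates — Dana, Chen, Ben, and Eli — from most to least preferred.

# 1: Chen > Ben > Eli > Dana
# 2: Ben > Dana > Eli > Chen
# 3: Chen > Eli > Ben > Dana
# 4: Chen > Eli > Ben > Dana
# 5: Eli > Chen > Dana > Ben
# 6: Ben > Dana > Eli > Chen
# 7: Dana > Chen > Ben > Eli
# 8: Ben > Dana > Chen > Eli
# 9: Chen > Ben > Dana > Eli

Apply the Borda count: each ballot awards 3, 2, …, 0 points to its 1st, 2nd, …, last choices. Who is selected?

Chen

Borda scores:
  Dana: 0 + 2 + 0 + 0 + 1 + 2 + 3 + 2 + 1 = 11
  Chen: 3 + 0 + 3 + 3 + 2 + 0 + 2 + 1 + 3 = 17
  Ben: 2 + 3 + 1 + 1 + 0 + 3 + 1 + 3 + 2 = 16
  Eli: 1 + 1 + 2 + 2 + 3 + 1 + 0 + 0 + 0 = 10
Chen has the highest total.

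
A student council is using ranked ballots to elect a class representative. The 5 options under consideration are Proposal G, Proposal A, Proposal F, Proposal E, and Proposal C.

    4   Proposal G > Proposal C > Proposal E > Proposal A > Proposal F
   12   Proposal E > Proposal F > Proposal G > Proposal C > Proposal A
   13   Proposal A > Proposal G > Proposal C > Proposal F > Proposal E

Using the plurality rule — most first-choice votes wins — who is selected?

First-place vote totals:
  Proposal G: 4
  Proposal A: 13
  Proposal F: 0
  Proposal E: 12
  Proposal C: 0
Proposal A has the most first-place votes.

Proposal A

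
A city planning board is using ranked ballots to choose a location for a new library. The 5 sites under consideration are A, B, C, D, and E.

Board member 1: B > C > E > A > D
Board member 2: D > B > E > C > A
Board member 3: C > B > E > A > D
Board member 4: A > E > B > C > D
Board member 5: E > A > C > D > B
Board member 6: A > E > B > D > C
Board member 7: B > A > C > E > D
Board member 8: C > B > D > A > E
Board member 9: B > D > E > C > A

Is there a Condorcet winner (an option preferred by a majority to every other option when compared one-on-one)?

Yes

Head-to-head results (9 voters total):
A vs B: B wins 6–3.
A vs C: C wins 5–4.
A vs D: A wins 6–3.
A vs E: E wins 5–4.
B vs C: B wins 6–3.
B vs D: B wins 7–2.
B vs E: B wins 6–3.
C vs D: C wins 6–3.
C vs E: E wins 5–4.
D vs E: E wins 6–3.
B beats each rival — A (6–3), C (6–3), D (7–2), E (6–3) — so B is the Condorcet winner.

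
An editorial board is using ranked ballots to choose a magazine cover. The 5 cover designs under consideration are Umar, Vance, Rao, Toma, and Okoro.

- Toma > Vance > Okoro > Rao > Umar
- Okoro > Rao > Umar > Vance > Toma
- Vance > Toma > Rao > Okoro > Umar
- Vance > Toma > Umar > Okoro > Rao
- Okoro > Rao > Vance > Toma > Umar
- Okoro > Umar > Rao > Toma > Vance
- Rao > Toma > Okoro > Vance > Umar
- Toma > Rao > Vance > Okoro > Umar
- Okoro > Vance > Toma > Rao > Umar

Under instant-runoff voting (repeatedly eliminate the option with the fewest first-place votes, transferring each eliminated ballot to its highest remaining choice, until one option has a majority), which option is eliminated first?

Round 1: Okoro 4, Vance 2, Toma 2, Rao 1, Umar 0. Umar has the fewest and is eliminated.
Round 2: Okoro 4, Vance 2, Toma 2, Rao 1. Rao has the fewest and is eliminated.
Round 3: Okoro 4, Toma 3, Vance 2. Vance has the fewest and is eliminated.
Round 4: Toma 5, Okoro 4. Toma has a majority.

Umar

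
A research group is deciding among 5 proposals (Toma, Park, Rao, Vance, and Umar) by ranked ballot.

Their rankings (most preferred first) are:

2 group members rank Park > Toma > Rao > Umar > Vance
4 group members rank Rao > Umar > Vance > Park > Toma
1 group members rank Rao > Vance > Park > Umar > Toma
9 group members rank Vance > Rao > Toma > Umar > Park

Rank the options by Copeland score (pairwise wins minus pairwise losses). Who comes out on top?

Vance

Pairwise results:
  Toma vs Park: Toma wins 9–7.
  Toma vs Rao: Rao wins 14–2.
  Toma vs Vance: Vance wins 14–2.
  Toma vs Umar: Toma wins 11–5.
  Park vs Rao: Rao wins 14–2.
  Park vs Vance: Vance wins 14–2.
  Park vs Umar: Umar wins 13–3.
  Rao vs Vance: Vance wins 9–7.
  Rao vs Umar: Rao wins 16–0.
  Vance vs Umar: Vance wins 10–6.
Copeland scores (wins − losses):
  Toma: 2 − 2 = 0
  Park: 0 − 4 = -4
  Rao: 3 − 1 = 2
  Vance: 4 − 0 = 4
  Umar: 1 − 3 = -2
Vance has the best Copeland score.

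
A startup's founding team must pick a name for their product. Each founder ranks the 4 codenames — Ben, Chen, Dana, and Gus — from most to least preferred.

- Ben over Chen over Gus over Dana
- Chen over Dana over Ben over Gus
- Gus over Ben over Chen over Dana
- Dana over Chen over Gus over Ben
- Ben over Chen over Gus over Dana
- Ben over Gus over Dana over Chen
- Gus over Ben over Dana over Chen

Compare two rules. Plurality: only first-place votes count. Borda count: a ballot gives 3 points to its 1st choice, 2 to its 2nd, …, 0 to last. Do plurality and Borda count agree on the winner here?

Yes

Plurality first-place counts: Ben 3, Chen 1, Dana 1, Gus 2 → Ben.
Borda totals: Ben 14, Chen 10, Dana 7, Gus 11 → Ben.
The two rules agree on Ben.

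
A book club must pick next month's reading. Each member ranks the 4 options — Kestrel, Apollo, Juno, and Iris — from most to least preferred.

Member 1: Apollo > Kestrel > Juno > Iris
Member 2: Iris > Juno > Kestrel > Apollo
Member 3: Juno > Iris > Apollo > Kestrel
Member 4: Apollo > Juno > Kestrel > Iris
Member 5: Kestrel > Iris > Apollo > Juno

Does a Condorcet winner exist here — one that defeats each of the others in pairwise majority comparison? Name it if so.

Head-to-head results (5 voters total):
Kestrel vs Apollo: Apollo wins 3–2.
Kestrel vs Juno: Juno wins 3–2.
Kestrel vs Iris: Kestrel wins 3–2.
Apollo vs Juno: Apollo wins 3–2.
Apollo vs Iris: Iris wins 3–2.
Juno vs Iris: Juno wins 3–2.
No candidate beats all others: Kestrel beats Iris beats Apollo beats Kestrel, a majority cycle.

There is no Condorcet winner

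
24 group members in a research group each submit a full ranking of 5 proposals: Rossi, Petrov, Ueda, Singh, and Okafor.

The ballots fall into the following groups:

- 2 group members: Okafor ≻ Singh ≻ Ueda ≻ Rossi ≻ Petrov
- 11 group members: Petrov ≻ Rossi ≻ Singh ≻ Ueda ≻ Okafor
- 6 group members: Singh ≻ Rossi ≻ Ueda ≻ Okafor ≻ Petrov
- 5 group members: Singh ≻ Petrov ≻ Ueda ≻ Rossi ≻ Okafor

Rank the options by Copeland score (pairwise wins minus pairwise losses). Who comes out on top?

Singh

Pairwise results:
  Rossi vs Petrov: Petrov wins 16–8.
  Rossi vs Ueda: Rossi wins 17–7.
  Rossi vs Singh: Singh wins 13–11.
  Rossi vs Okafor: Rossi wins 22–2.
  Petrov vs Ueda: Petrov wins 16–8.
  Petrov vs Singh: Singh wins 13–11.
  Petrov vs Okafor: Petrov wins 16–8.
  Ueda vs Singh: Singh wins 24–0.
  Ueda vs Okafor: Ueda wins 22–2.
  Singh vs Okafor: Singh wins 22–2.
Copeland scores (wins − losses):
  Rossi: 2 − 2 = 0
  Petrov: 3 − 1 = 2
  Ueda: 1 − 3 = -2
  Singh: 4 − 0 = 4
  Okafor: 0 − 4 = -4
Singh has the best Copeland score.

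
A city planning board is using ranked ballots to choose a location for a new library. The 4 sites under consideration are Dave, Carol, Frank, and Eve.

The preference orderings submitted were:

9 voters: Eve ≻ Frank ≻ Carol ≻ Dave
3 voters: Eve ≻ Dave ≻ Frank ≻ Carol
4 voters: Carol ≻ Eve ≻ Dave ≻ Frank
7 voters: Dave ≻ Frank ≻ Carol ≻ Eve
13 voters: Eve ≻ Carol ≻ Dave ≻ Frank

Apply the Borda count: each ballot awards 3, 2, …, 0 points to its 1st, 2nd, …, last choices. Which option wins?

Borda scores:
  Dave: 9·0 + 3·2 + 4·1 + 7·3 + 13·1 = 44
  Carol: 9·1 + 3·0 + 4·3 + 7·1 + 13·2 = 54
  Frank: 9·2 + 3·1 + 4·0 + 7·2 + 13·0 = 35
  Eve: 9·3 + 3·3 + 4·2 + 7·0 + 13·3 = 83
Eve has the highest total.

Eve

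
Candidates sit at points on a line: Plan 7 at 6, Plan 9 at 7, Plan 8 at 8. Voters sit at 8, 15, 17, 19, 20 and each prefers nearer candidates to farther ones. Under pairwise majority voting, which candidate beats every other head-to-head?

Plan 8

With single-peaked preferences on a line, the Condorcet winner is the candidate closest to the median voter.
The median voter (position 17) is closest to Plan 8 at 8.
Check: Plan 8 vs Plan 9 — voters closer to Plan 8: 5 of 5.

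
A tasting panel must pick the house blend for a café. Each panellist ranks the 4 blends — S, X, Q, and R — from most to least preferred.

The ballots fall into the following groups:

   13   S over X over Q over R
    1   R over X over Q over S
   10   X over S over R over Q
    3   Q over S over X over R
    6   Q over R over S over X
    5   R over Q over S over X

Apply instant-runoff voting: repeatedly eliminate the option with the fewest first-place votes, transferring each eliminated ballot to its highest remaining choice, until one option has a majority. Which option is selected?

S

Round 1: S 13, X 10, Q 9, R 6. R has the fewest and is eliminated.
Round 2: Q 14, S 13, X 11. X has the fewest and is eliminated.
Round 3: S 23, Q 15. S has a majority.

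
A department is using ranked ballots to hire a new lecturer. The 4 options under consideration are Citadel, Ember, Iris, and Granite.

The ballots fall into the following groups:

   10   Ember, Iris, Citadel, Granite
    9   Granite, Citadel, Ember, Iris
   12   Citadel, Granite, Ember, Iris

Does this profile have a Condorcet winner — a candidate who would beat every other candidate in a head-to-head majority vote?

Yes

Head-to-head results (31 voters total):
Citadel vs Ember: Citadel wins 21–10.
Citadel vs Iris: Citadel wins 21–10.
Citadel vs Granite: Citadel wins 22–9.
Ember vs Iris: Ember wins 31–0.
Ember vs Granite: Granite wins 21–10.
Iris vs Granite: Granite wins 21–10.
Citadel beats each rival — Ember (21–10), Iris (21–10), Granite (22–9) — so Citadel is the Condorcet winner.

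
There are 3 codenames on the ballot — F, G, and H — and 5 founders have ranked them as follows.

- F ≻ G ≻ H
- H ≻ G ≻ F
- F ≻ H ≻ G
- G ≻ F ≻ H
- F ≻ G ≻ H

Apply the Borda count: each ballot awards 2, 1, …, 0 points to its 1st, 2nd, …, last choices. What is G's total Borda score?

Borda scores:
  F: 2 + 0 + 2 + 1 + 2 = 7
  G: 1 + 1 + 0 + 2 + 1 = 5
  H: 0 + 2 + 1 + 0 + 0 = 3

5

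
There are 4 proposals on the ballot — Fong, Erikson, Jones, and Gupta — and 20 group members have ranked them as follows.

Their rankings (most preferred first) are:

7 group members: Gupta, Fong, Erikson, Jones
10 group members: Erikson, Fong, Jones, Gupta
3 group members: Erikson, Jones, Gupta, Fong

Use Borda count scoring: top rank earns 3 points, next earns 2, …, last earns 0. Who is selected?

Erikson

Borda scores:
  Fong: 7·2 + 10·2 + 3·0 = 34
  Erikson: 7·1 + 10·3 + 3·3 = 46
  Jones: 7·0 + 10·1 + 3·2 = 16
  Gupta: 7·3 + 10·0 + 3·1 = 24
Erikson has the highest total.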